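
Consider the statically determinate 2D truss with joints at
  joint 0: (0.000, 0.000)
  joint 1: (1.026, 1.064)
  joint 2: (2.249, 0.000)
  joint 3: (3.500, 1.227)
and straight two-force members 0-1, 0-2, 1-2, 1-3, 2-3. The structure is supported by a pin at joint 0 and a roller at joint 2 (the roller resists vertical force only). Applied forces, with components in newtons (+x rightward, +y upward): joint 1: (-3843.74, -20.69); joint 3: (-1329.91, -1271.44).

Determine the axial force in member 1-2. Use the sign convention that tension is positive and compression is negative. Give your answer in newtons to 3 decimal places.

2780.463

N=4 nodes, M=5 members, R=3 reactions → 2N=8, M+R=8
member 0 (0-1): L=1.4781, (cx,cy)=(0.6941,0.7198)
member 1 (0-2): L=2.2490, (cx,cy)=(1.0000,0.0000)
member 2 (1-2): L=1.6211, (cx,cy)=(0.7544,-0.6564)
member 3 (1-3): L=2.4794, (cx,cy)=(0.9978,0.0657)
member 4 (2-3): L=1.7523, (cx,cy)=(0.7139,0.7002)
solve A·x = −loads:
  F[0-1] = -2567.2956 N (compression)
  F[0-2] = -3391.5988 N (compression)
  F[1-2] = +2780.4625 N (tension)
  F[1-3] = -36.0985 N (compression)
  F[2-3] = -1812.3688 N (compression)
  Rx@0 = +5173.6500 N
  Ry@0 = +1848.0531 N
  Ry@2 = -555.9231 N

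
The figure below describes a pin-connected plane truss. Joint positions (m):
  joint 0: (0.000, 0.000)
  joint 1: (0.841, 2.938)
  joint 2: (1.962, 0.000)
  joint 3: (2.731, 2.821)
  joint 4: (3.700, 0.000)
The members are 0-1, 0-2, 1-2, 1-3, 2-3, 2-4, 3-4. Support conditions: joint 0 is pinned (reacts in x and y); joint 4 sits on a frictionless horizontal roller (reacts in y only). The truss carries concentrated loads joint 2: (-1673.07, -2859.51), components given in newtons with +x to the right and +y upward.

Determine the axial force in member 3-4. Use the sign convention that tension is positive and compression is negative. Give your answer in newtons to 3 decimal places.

N=5 nodes, M=7 members, R=3 reactions → 2N=10, M+R=10
member 0 (0-1): L=3.0560, (cx,cy)=(0.2752,0.9614)
member 1 (0-2): L=1.9620, (cx,cy)=(1.0000,0.0000)
member 2 (1-2): L=3.1446, (cx,cy)=(0.3565,-0.9343)
member 3 (1-3): L=1.8936, (cx,cy)=(0.9981,-0.0618)
member 4 (2-3): L=2.9239, (cx,cy)=(0.2630,0.9648)
member 5 (2-4): L=1.7380, (cx,cy)=(1.0000,0.0000)
member 6 (3-4): L=2.9828, (cx,cy)=(0.3249,-0.9458)
solve A·x = −loads:
  F[0-1] = -1397.1434 N (compression)
  F[0-2] = -1288.5810 N (compression)
  F[1-2] = +1498.5189 N (tension)
  F[1-3] = -920.4464 N (compression)
  F[2-3] = +1512.6959 N (tension)
  F[2-4] = +520.8463 N (tension)
  F[3-4] = -1603.2737 N (compression)
  Rx@0 = +1673.0700 N
  Ry@0 = +1343.1969 N
  Ry@4 = +1516.3131 N

-1603.274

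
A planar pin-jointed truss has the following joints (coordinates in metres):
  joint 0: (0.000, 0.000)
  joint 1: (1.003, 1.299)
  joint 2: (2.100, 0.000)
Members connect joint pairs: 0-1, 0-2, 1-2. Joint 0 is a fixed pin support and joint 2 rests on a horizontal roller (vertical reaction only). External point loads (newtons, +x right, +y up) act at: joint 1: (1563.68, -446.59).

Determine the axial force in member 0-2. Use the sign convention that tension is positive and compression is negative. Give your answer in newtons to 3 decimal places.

996.968

N=3 nodes, M=3 members, R=3 reactions → 2N=6, M+R=6
member 0 (0-1): L=1.6412, (cx,cy)=(0.6112,0.7915)
member 1 (0-2): L=2.1000, (cx,cy)=(1.0000,0.0000)
member 2 (1-2): L=1.7002, (cx,cy)=(0.6452,-0.7640)
solve A·x = −loads:
  F[0-1] = +927.2847 N (tension)
  F[0-2] = +996.9675 N (tension)
  F[1-2] = -1545.1980 N (compression)
  Rx@0 = -1563.6800 N
  Ry@0 = -733.9577 N
  Ry@2 = +1180.5477 N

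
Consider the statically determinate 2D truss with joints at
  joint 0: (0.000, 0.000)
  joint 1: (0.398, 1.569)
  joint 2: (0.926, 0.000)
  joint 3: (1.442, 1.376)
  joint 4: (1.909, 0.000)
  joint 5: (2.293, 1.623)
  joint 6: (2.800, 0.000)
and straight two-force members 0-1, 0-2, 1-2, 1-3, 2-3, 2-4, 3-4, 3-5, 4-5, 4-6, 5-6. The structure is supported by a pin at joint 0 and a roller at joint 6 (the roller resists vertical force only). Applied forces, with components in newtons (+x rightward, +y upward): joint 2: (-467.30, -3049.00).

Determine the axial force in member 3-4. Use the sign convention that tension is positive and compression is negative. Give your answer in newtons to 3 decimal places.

-1247.022

N=7 nodes, M=11 members, R=3 reactions → 2N=14, M+R=14
member 0 (0-1): L=1.6187, (cx,cy)=(0.2459,0.9693)
member 1 (0-2): L=0.9260, (cx,cy)=(1.0000,0.0000)
member 2 (1-2): L=1.6555, (cx,cy)=(0.3189,-0.9478)
member 3 (1-3): L=1.0617, (cx,cy)=(0.9833,-0.1818)
member 4 (2-3): L=1.4696, (cx,cy)=(0.3511,0.9363)
member 5 (2-4): L=0.9830, (cx,cy)=(1.0000,0.0000)
member 6 (3-4): L=1.4531, (cx,cy)=(0.3214,-0.9469)
member 7 (3-5): L=0.8861, (cx,cy)=(0.9604,0.2787)
member 8 (4-5): L=1.6678, (cx,cy)=(0.2302,0.9731)
member 9 (4-6): L=0.8910, (cx,cy)=(1.0000,0.0000)
member 10 (5-6): L=1.7003, (cx,cy)=(0.2982,-0.9545)
solve A·x = −loads:
  F[0-1] = -2105.2824 N (compression)
  F[0-2] = +50.3415 N (tension)
  F[1-2] = +2403.5995 N (tension)
  F[1-3] = -1306.0176 N (compression)
  F[2-3] = +823.3563 N (tension)
  F[2-4] = +995.1573 N (tension)
  F[3-4] = -1247.0218 N (compression)
  F[3-5] = -618.9140 N (compression)
  F[4-5] = +1213.4676 N (tension)
  F[4-6] = +314.9922 N (tension)
  F[5-6] = -1056.4021 N (compression)
  Rx@0 = +467.3000 N
  Ry@0 = +2040.6521 N
  Ry@6 = +1008.3479 N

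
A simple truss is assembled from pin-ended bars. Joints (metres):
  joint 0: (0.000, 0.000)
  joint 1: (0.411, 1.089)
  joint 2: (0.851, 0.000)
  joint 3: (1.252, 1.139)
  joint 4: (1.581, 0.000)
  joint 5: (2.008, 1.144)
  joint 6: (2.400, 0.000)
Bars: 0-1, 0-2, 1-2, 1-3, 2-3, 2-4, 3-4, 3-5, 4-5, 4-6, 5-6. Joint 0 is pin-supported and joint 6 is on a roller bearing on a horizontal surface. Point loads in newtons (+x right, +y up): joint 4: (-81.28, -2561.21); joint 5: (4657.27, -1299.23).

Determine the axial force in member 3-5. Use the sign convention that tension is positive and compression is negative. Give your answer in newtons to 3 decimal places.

N=7 nodes, M=11 members, R=3 reactions → 2N=14, M+R=14
member 0 (0-1): L=1.1640, (cx,cy)=(0.3531,0.9356)
member 1 (0-2): L=0.8510, (cx,cy)=(1.0000,0.0000)
member 2 (1-2): L=1.1745, (cx,cy)=(0.3746,-0.9272)
member 3 (1-3): L=0.8425, (cx,cy)=(0.9982,0.0593)
member 4 (2-3): L=1.2075, (cx,cy)=(0.3321,0.9432)
member 5 (2-4): L=0.7300, (cx,cy)=(1.0000,0.0000)
member 6 (3-4): L=1.1856, (cx,cy)=(0.2775,-0.9607)
member 7 (3-5): L=0.7560, (cx,cy)=(1.0000,0.0066)
member 8 (4-5): L=1.2211, (cx,cy)=(0.3497,0.9369)
member 9 (4-6): L=0.8190, (cx,cy)=(1.0000,0.0000)
member 10 (5-6): L=1.2093, (cx,cy)=(0.3242,-0.9460)
solve A·x = −loads:
  F[0-1] = +1211.8023 N (tension)
  F[0-2] = +4148.1028 N (tension)
  F[1-2] = -1167.3116 N (compression)
  F[1-3] = +866.7107 N (tension)
  F[2-3] = +1147.4235 N (tension)
  F[2-4] = +3329.7665 N (tension)
  F[3-4] = -1169.2811 N (compression)
  F[3-5] = +1570.7393 N (tension)
  F[4-5] = +3932.8617 N (tension)
  F[4-6] = +1711.2941 N (tension)
  F[5-6] = -5279.2433 N (compression)
  Rx@0 = -4575.9900 N
  Ry@0 = -1133.7449 N
  Ry@6 = +4994.1849 N

1570.739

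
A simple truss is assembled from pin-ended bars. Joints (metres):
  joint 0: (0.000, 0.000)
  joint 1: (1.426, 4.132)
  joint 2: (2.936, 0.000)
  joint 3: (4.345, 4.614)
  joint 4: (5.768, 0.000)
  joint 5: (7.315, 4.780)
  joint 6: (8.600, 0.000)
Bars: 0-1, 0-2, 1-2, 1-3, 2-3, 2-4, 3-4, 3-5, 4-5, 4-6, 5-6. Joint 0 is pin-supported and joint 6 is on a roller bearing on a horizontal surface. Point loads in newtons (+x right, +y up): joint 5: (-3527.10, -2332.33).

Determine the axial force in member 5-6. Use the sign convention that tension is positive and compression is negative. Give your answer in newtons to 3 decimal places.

N=7 nodes, M=11 members, R=3 reactions → 2N=14, M+R=14
member 0 (0-1): L=4.3711, (cx,cy)=(0.3262,0.9453)
member 1 (0-2): L=2.9360, (cx,cy)=(1.0000,0.0000)
member 2 (1-2): L=4.3993, (cx,cy)=(0.3432,-0.9392)
member 3 (1-3): L=2.9585, (cx,cy)=(0.9866,0.1629)
member 4 (2-3): L=4.8243, (cx,cy)=(0.2921,0.9564)
member 5 (2-4): L=2.8320, (cx,cy)=(1.0000,0.0000)
member 6 (3-4): L=4.8284, (cx,cy)=(0.2947,-0.9556)
member 7 (3-5): L=2.9746, (cx,cy)=(0.9984,0.0558)
member 8 (4-5): L=5.0241, (cx,cy)=(0.3079,0.9514)
member 9 (4-6): L=2.8320, (cx,cy)=(1.0000,0.0000)
member 10 (5-6): L=4.9497, (cx,cy)=(0.2596,-0.9657)
solve A·x = −loads:
  F[0-1] = -2442.5353 N (compression)
  F[0-2] = -2730.2708 N (compression)
  F[1-2] = +2186.2365 N (tension)
  F[1-3] = -1568.1831 N (compression)
  F[2-3] = -2147.0291 N (compression)
  F[2-4] = -1352.8062 N (compression)
  F[3-4] = +2250.2545 N (tension)
  F[3-5] = -2841.8985 N (compression)
  F[4-5] = -2260.1234 N (compression)
  F[4-6] = +6.2973 N (tension)
  F[5-6] = -24.2568 N (compression)
  Rx@0 = +3527.1000 N
  Ry@0 = +2308.9049 N
  Ry@6 = +23.4251 N

-24.257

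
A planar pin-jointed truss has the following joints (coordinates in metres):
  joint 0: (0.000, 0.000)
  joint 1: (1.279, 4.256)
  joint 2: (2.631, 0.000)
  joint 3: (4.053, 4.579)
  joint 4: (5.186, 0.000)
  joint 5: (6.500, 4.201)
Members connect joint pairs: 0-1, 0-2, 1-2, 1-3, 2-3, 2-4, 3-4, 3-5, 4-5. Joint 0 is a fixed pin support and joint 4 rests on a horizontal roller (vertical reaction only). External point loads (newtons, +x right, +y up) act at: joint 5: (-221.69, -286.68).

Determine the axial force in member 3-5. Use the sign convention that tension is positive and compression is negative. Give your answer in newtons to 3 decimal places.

N=6 nodes, M=9 members, R=3 reactions → 2N=12, M+R=12
member 0 (0-1): L=4.4440, (cx,cy)=(0.2878,0.9577)
member 1 (0-2): L=2.6310, (cx,cy)=(1.0000,0.0000)
member 2 (1-2): L=4.4656, (cx,cy)=(0.3028,-0.9531)
member 3 (1-3): L=2.7927, (cx,cy)=(0.9933,0.1157)
member 4 (2-3): L=4.7947, (cx,cy)=(0.2966,0.9550)
member 5 (2-4): L=2.5550, (cx,cy)=(1.0000,0.0000)
member 6 (3-4): L=4.7171, (cx,cy)=(0.2402,-0.9707)
member 7 (3-5): L=2.4760, (cx,cy)=(0.9883,-0.1527)
member 8 (4-5): L=4.4017, (cx,cy)=(0.2985,0.9544)
solve A·x = −loads:
  F[0-1] = -111.6708 N (compression)
  F[0-2] = -189.5509 N (compression)
  F[1-2] = +104.4235 N (tension)
  F[1-3] = -64.1851 N (compression)
  F[2-3] = -104.2111 N (compression)
  F[2-4] = -127.0291 N (compression)
  F[3-4] = +130.2119 N (tension)
  F[3-5] = -127.4303 N (compression)
  F[4-5] = -320.7597 N (compression)
  Rx@0 = +221.6900 N
  Ry@0 = +106.9460 N
  Ry@4 = +179.7340 N

-127.430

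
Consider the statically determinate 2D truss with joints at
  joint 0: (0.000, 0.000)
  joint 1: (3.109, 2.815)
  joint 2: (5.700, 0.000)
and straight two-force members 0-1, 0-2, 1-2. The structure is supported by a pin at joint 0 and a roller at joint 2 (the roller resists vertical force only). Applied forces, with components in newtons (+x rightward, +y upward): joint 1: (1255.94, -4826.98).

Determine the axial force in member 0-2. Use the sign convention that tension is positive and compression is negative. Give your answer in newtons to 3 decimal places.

N=3 nodes, M=3 members, R=3 reactions → 2N=6, M+R=6
member 0 (0-1): L=4.1941, (cx,cy)=(0.7413,0.6712)
member 1 (0-2): L=5.7000, (cx,cy)=(1.0000,0.0000)
member 2 (1-2): L=3.8259, (cx,cy)=(0.6772,-0.7358)
solve A·x = −loads:
  F[0-1] = -2344.9477 N (compression)
  F[0-2] = +2994.2197 N (tension)
  F[1-2] = -4421.2980 N (compression)
  Rx@0 = -1255.9400 N
  Ry@0 = +1573.9007 N
  Ry@2 = +3253.0793 N

2994.220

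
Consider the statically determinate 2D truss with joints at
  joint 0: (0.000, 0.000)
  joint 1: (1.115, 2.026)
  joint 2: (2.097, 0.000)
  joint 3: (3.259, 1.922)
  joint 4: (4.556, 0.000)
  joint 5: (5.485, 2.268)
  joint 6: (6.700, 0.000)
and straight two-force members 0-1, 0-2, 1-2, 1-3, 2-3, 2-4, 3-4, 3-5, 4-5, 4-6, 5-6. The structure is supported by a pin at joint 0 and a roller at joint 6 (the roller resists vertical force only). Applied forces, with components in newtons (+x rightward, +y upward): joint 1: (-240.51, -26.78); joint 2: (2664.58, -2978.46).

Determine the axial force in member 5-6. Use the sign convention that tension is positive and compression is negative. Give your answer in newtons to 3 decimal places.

-980.105

N=7 nodes, M=11 members, R=3 reactions → 2N=14, M+R=14
member 0 (0-1): L=2.3126, (cx,cy)=(0.4822,0.8761)
member 1 (0-2): L=2.0970, (cx,cy)=(1.0000,0.0000)
member 2 (1-2): L=2.2514, (cx,cy)=(0.4362,-0.8999)
member 3 (1-3): L=2.1465, (cx,cy)=(0.9988,-0.0485)
member 4 (2-3): L=2.2460, (cx,cy)=(0.5174,0.8558)
member 5 (2-4): L=2.4590, (cx,cy)=(1.0000,0.0000)
member 6 (3-4): L=2.3187, (cx,cy)=(0.5594,-0.8289)
member 7 (3-5): L=2.2527, (cx,cy)=(0.9881,0.1536)
member 8 (4-5): L=2.4509, (cx,cy)=(0.3790,0.9254)
member 9 (4-6): L=2.1440, (cx,cy)=(1.0000,0.0000)
member 10 (5-6): L=2.5729, (cx,cy)=(0.4722,-0.8815)
solve A·x = −loads:
  F[0-1] = -2444.1574 N (compression)
  F[0-2] = +3602.5233 N (tension)
  F[1-2] = +2458.1661 N (tension)
  F[1-3] = -2012.4716 N (compression)
  F[2-3] = +895.6227 N (tension)
  F[2-4] = +1546.7364 N (tension)
  F[3-4] = -1205.8125 N (compression)
  F[3-5] = -882.7160 N (compression)
  F[4-5] = +1080.1214 N (tension)
  F[4-6] = +462.8265 N (tension)
  F[5-6] = -980.1049 N (compression)
  Rx@0 = -2424.0700 N
  Ry@0 = +2141.2972 N
  Ry@6 = +863.9428 N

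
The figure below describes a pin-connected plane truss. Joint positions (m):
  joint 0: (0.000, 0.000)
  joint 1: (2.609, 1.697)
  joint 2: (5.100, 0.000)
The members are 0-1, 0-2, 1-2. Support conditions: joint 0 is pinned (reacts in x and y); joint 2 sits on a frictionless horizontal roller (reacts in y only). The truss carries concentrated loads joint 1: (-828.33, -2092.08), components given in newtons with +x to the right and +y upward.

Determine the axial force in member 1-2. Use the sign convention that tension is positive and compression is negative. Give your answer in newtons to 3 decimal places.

-1411.359

N=3 nodes, M=3 members, R=3 reactions → 2N=6, M+R=6
member 0 (0-1): L=3.1123, (cx,cy)=(0.8383,0.5452)
member 1 (0-2): L=5.1000, (cx,cy)=(1.0000,0.0000)
member 2 (1-2): L=3.0141, (cx,cy)=(0.8264,-0.5630)
solve A·x = −loads:
  F[0-1] = -2379.5779 N (compression)
  F[0-2] = +1166.4100 N (tension)
  F[1-2] = -1411.3585 N (compression)
  Rx@0 = +828.3300 N
  Ry@0 = +1297.4603 N
  Ry@2 = +794.6197 N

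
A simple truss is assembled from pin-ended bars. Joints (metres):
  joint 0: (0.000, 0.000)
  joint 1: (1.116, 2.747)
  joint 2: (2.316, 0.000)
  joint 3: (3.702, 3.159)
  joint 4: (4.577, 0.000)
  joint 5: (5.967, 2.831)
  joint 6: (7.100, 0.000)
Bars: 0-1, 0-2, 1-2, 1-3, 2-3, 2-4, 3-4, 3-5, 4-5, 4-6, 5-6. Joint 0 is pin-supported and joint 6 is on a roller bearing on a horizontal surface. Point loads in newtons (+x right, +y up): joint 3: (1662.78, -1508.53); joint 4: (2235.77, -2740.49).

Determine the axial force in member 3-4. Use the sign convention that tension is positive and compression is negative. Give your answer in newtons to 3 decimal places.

N=7 nodes, M=11 members, R=3 reactions → 2N=14, M+R=14
member 0 (0-1): L=2.9650, (cx,cy)=(0.3764,0.9265)
member 1 (0-2): L=2.3160, (cx,cy)=(1.0000,0.0000)
member 2 (1-2): L=2.9977, (cx,cy)=(0.4003,-0.9164)
member 3 (1-3): L=2.6186, (cx,cy)=(0.9875,0.1573)
member 4 (2-3): L=3.4497, (cx,cy)=(0.4018,0.9157)
member 5 (2-4): L=2.2610, (cx,cy)=(1.0000,0.0000)
member 6 (3-4): L=3.2779, (cx,cy)=(0.2669,-0.9637)
member 7 (3-5): L=2.2886, (cx,cy)=(0.9897,-0.1433)
member 8 (4-5): L=3.1538, (cx,cy)=(0.4407,0.8976)
member 9 (4-6): L=2.5230, (cx,cy)=(1.0000,0.0000)
member 10 (5-6): L=3.0493, (cx,cy)=(0.3716,-0.9284)
solve A·x = −loads:
  F[0-1] = -1031.8693 N (compression)
  F[0-2] = +4286.9313 N (tension)
  F[1-2] = +912.2134 N (tension)
  F[1-3] = -763.0542 N (compression)
  F[2-3] = -912.8524 N (compression)
  F[2-4] = +5018.8633 N (tension)
  F[3-4] = -161.6276 N (compression)
  F[3-5] = -2768.5293 N (compression)
  F[4-5] = +3226.5267 N (tension)
  F[4-6] = +1317.9105 N (tension)
  F[5-6] = -3546.9626 N (compression)
  Rx@0 = -3898.5500 N
  Ry@0 = +955.9886 N
  Ry@6 = +3293.0314 N

-161.628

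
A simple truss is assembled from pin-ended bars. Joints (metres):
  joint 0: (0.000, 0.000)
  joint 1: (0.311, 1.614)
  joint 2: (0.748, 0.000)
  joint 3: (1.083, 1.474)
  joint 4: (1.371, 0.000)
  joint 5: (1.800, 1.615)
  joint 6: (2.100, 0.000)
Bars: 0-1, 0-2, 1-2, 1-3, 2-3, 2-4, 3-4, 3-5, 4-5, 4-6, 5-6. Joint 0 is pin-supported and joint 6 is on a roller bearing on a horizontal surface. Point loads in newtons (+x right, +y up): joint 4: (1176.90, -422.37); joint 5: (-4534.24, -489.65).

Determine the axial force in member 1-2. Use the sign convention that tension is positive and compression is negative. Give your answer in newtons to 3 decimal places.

4176.100

N=7 nodes, M=11 members, R=3 reactions → 2N=14, M+R=14
member 0 (0-1): L=1.6437, (cx,cy)=(0.1892,0.9819)
member 1 (0-2): L=0.7480, (cx,cy)=(1.0000,0.0000)
member 2 (1-2): L=1.6721, (cx,cy)=(0.2613,-0.9652)
member 3 (1-3): L=0.7846, (cx,cy)=(0.9840,-0.1784)
member 4 (2-3): L=1.5116, (cx,cy)=(0.2216,0.9751)
member 5 (2-4): L=0.6230, (cx,cy)=(1.0000,0.0000)
member 6 (3-4): L=1.5019, (cx,cy)=(0.1918,-0.9814)
member 7 (3-5): L=0.7307, (cx,cy)=(0.9812,0.1930)
member 8 (4-5): L=1.6710, (cx,cy)=(0.2567,0.9665)
member 9 (4-6): L=0.7290, (cx,cy)=(1.0000,0.0000)
member 10 (5-6): L=1.6426, (cx,cy)=(0.1826,-0.9832)
solve A·x = −loads:
  F[0-1] = -3771.7485 N (compression)
  F[0-2] = -2643.6934 N (compression)
  F[1-2] = +4176.0998 N (tension)
  F[1-3] = -1834.4939 N (compression)
  F[2-3] = -4133.7551 N (compression)
  F[2-4] = -636.1598 N (compression)
  F[3-4] = +3108.9492 N (tension)
  F[3-5] = -3380.8907 N (compression)
  F[4-5] = -2720.0509 N (compression)
  F[4-6] = -518.5633 N (compression)
  F[5-6] = +2839.3545 N (tension)
  Rx@0 = +3357.3400 N
  Ry@0 = +3703.6192 N
  Ry@6 = -2791.5992 N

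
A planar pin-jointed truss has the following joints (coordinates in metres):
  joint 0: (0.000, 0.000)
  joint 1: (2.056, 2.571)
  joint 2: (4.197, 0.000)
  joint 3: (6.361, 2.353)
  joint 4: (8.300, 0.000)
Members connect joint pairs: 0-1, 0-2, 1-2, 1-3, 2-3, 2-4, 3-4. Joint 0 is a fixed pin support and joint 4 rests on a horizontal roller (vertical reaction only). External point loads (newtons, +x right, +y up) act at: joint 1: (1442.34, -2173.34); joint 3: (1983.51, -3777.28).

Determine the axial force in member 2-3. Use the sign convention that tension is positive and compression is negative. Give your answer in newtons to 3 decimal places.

N=5 nodes, M=7 members, R=3 reactions → 2N=10, M+R=10
member 0 (0-1): L=3.2920, (cx,cy)=(0.6245,0.7810)
member 1 (0-2): L=4.1970, (cx,cy)=(1.0000,0.0000)
member 2 (1-2): L=3.3457, (cx,cy)=(0.6399,-0.7684)
member 3 (1-3): L=4.3105, (cx,cy)=(0.9987,-0.0506)
member 4 (2-3): L=3.1968, (cx,cy)=(0.6769,0.7360)
member 5 (2-4): L=4.1030, (cx,cy)=(1.0000,0.0000)
member 6 (3-4): L=3.0490, (cx,cy)=(0.6359,-0.7717)
solve A·x = −loads:
  F[0-1] = -1931.2942 N (compression)
  F[0-2] = +4632.0337 N (tension)
  F[1-2] = -721.3029 N (compression)
  F[1-3] = -2189.7499 N (compression)
  F[2-3] = +753.0462 N (tension)
  F[2-4] = +3660.6999 N (tension)
  F[3-4] = -5756.2822 N (compression)
  Rx@0 = -3425.8500 N
  Ry@0 = +1508.3164 N
  Ry@4 = +4442.3036 N

753.046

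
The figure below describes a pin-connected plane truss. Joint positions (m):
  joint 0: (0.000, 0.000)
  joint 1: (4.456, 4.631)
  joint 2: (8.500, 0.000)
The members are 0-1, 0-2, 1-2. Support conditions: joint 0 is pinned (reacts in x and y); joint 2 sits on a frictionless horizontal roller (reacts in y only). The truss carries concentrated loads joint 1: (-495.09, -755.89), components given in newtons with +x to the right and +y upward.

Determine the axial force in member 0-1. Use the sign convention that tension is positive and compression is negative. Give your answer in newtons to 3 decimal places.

N=3 nodes, M=3 members, R=3 reactions → 2N=6, M+R=6
member 0 (0-1): L=6.4267, (cx,cy)=(0.6934,0.7206)
member 1 (0-2): L=8.5000, (cx,cy)=(1.0000,0.0000)
member 2 (1-2): L=6.1482, (cx,cy)=(0.6578,-0.7532)
solve A·x = −loads:
  F[0-1] = -873.3978 N (compression)
  F[0-2] = +110.4896 N (tension)
  F[1-2] = -167.9797 N (compression)
  Rx@0 = +495.0900 N
  Ry@0 = +629.3625 N
  Ry@2 = +126.5275 N

-873.398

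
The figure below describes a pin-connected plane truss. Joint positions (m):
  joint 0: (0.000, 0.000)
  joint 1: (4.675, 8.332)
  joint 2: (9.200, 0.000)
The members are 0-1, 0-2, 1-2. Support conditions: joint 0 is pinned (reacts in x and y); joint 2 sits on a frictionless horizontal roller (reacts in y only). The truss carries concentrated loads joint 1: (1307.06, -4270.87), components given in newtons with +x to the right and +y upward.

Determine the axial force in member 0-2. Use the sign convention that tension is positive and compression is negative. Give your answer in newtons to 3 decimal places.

N=3 nodes, M=3 members, R=3 reactions → 2N=6, M+R=6
member 0 (0-1): L=9.5539, (cx,cy)=(0.4893,0.8721)
member 1 (0-2): L=9.2000, (cx,cy)=(1.0000,0.0000)
member 2 (1-2): L=9.4814, (cx,cy)=(0.4772,-0.8788)
solve A·x = −loads:
  F[0-1] = -1051.3425 N (compression)
  F[0-2] = +1821.5100 N (tension)
  F[1-2] = -3816.6964 N (compression)
  Rx@0 = -1307.0600 N
  Ry@0 = +916.8764 N
  Ry@2 = +3353.9936 N

1821.510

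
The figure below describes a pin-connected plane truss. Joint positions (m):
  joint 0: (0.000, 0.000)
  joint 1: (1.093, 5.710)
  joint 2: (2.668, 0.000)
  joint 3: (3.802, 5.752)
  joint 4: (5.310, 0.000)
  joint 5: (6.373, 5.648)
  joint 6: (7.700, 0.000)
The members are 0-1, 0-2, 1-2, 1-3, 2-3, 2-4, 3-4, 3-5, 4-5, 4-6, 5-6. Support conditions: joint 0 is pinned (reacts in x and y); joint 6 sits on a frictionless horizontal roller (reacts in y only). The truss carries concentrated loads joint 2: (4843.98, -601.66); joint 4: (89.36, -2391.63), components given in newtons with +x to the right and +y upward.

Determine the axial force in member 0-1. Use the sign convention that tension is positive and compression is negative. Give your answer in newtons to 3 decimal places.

-1156.142

N=7 nodes, M=11 members, R=3 reactions → 2N=14, M+R=14
member 0 (0-1): L=5.8137, (cx,cy)=(0.1880,0.9822)
member 1 (0-2): L=2.6680, (cx,cy)=(1.0000,0.0000)
member 2 (1-2): L=5.9232, (cx,cy)=(0.2659,-0.9640)
member 3 (1-3): L=2.7093, (cx,cy)=(0.9999,0.0155)
member 4 (2-3): L=5.8627, (cx,cy)=(0.1934,0.9811)
member 5 (2-4): L=2.6420, (cx,cy)=(1.0000,0.0000)
member 6 (3-4): L=5.9464, (cx,cy)=(0.2536,-0.9673)
member 7 (3-5): L=2.5731, (cx,cy)=(0.9992,-0.0404)
member 8 (4-5): L=5.7472, (cx,cy)=(0.1850,0.9827)
member 9 (4-6): L=2.3900, (cx,cy)=(1.0000,0.0000)
member 10 (5-6): L=5.8018, (cx,cy)=(0.2287,-0.9735)
solve A·x = −loads:
  F[0-1] = -1156.1421 N (compression)
  F[0-2] = +5150.7007 N (tension)
  F[1-2] = +1169.4344 N (tension)
  F[1-3] = -528.3791 N (compression)
  F[2-3] = -535.7934 N (compression)
  F[2-4] = +721.3118 N (tension)
  F[3-4] = +584.5342 N (tension)
  F[3-5] = -780.8272 N (compression)
  F[4-5] = +1858.2674 N (tension)
  F[4-6] = +436.4825 N (tension)
  F[5-6] = -1908.3513 N (compression)
  Rx@0 = -4933.3400 N
  Ry@0 = +1135.5258 N
  Ry@6 = +1857.7642 N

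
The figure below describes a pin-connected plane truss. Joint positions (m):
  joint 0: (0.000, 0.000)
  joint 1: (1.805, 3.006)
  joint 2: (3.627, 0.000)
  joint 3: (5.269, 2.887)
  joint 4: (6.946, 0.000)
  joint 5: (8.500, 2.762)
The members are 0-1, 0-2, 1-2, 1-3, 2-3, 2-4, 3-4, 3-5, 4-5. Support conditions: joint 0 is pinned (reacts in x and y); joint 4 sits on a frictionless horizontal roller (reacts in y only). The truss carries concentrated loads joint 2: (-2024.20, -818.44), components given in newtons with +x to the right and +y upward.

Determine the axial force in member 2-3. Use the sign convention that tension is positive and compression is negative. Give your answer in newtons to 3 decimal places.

N=6 nodes, M=9 members, R=3 reactions → 2N=12, M+R=12
member 0 (0-1): L=3.5063, (cx,cy)=(0.5148,0.8573)
member 1 (0-2): L=3.6270, (cx,cy)=(1.0000,0.0000)
member 2 (1-2): L=3.5151, (cx,cy)=(0.5183,-0.8552)
member 3 (1-3): L=3.4660, (cx,cy)=(0.9994,-0.0343)
member 4 (2-3): L=3.3213, (cx,cy)=(0.4944,0.8692)
member 5 (2-4): L=3.3190, (cx,cy)=(1.0000,0.0000)
member 6 (3-4): L=3.3387, (cx,cy)=(0.5023,-0.8647)
member 7 (3-5): L=3.2334, (cx,cy)=(0.9993,-0.0387)
member 8 (4-5): L=3.1692, (cx,cy)=(0.4904,0.8715)
solve A·x = −loads:
  F[0-1] = -456.1609 N (compression)
  F[0-2] = -1789.3733 N (compression)
  F[1-2] = +476.6618 N (tension)
  F[1-3] = -482.1837 N (compression)
  F[2-3] = +472.6081 N (tension)
  F[2-4] = +248.2481 N (tension)
  F[3-4] = -494.2353 N (compression)
  F[3-5] = +0.0000 N (tension)
  F[4-5] = -0.0000 N (compression)
  Rx@0 = +2024.2000 N
  Ry@0 = +391.0743 N
  Ry@4 = +427.3657 N

472.608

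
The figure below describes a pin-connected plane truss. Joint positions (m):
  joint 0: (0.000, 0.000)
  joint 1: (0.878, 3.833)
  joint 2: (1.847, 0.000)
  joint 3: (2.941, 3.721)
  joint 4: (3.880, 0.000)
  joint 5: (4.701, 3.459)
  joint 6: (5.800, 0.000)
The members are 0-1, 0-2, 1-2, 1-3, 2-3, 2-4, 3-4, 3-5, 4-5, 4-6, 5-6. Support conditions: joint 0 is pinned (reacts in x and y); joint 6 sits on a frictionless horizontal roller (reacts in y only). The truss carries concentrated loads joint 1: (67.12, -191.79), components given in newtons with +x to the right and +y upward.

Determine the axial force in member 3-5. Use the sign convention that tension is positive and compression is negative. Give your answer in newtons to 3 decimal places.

N=7 nodes, M=11 members, R=3 reactions → 2N=14, M+R=14
member 0 (0-1): L=3.9323, (cx,cy)=(0.2233,0.9748)
member 1 (0-2): L=1.8470, (cx,cy)=(1.0000,0.0000)
member 2 (1-2): L=3.9536, (cx,cy)=(0.2451,-0.9695)
member 3 (1-3): L=2.0660, (cx,cy)=(0.9985,-0.0542)
member 4 (2-3): L=3.8785, (cx,cy)=(0.2821,0.9594)
member 5 (2-4): L=2.0330, (cx,cy)=(1.0000,0.0000)
member 6 (3-4): L=3.8377, (cx,cy)=(0.2447,-0.9696)
member 7 (3-5): L=1.7794, (cx,cy)=(0.9891,-0.1472)
member 8 (4-5): L=3.5551, (cx,cy)=(0.2309,0.9730)
member 9 (4-6): L=1.9200, (cx,cy)=(1.0000,0.0000)
member 10 (5-6): L=3.6294, (cx,cy)=(0.3028,-0.9531)
solve A·x = −loads:
  F[0-1] = -121.4664 N (compression)
  F[0-2] = +94.2411 N (tension)
  F[1-2] = -71.4016 N (compression)
  F[1-3] = -76.8540 N (compression)
  F[2-3] = +72.1537 N (tension)
  F[2-4] = +56.3887 N (tension)
  F[3-4] = -69.6499 N (compression)
  F[3-5] = -39.7803 N (compression)
  F[4-5] = +69.4090 N (tension)
  F[4-6] = +23.3176 N (tension)
  F[5-6] = -77.0053 N (compression)
  Rx@0 = -67.1200 N
  Ry@0 = +118.3999 N
  Ry@6 = +73.3901 N

-39.780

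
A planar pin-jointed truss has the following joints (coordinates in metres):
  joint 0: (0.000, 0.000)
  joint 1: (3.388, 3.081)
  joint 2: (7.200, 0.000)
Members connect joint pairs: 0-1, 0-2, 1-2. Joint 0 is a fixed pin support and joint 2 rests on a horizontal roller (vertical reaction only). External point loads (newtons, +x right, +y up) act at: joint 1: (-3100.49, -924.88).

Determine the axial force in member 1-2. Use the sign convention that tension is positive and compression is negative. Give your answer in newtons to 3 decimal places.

N=3 nodes, M=3 members, R=3 reactions → 2N=6, M+R=6
member 0 (0-1): L=4.5794, (cx,cy)=(0.7398,0.6728)
member 1 (0-2): L=7.2000, (cx,cy)=(1.0000,0.0000)
member 2 (1-2): L=4.9014, (cx,cy)=(0.7777,-0.6286)
solve A·x = −loads:
  F[0-1] = -2699.8285 N (compression)
  F[0-2] = -1103.0722 N (compression)
  F[1-2] = +1418.3155 N (tension)
  Rx@0 = +3100.4900 N
  Ry@0 = +1816.4239 N
  Ry@2 = -891.5439 N

1418.315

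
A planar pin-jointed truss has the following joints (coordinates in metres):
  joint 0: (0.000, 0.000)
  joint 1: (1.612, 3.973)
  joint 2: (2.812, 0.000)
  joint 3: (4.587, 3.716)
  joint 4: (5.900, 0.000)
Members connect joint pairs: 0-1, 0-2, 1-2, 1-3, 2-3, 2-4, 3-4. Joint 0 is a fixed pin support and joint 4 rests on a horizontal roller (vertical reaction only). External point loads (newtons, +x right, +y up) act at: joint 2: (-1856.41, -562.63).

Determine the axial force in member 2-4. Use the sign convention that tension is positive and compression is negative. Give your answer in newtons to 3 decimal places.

94.749

N=5 nodes, M=7 members, R=3 reactions → 2N=10, M+R=10
member 0 (0-1): L=4.2876, (cx,cy)=(0.3760,0.9266)
member 1 (0-2): L=2.8120, (cx,cy)=(1.0000,0.0000)
member 2 (1-2): L=4.1503, (cx,cy)=(0.2891,-0.9573)
member 3 (1-3): L=2.9861, (cx,cy)=(0.9963,-0.0861)
member 4 (2-3): L=4.1182, (cx,cy)=(0.4310,0.9023)
member 5 (2-4): L=3.0880, (cx,cy)=(1.0000,0.0000)
member 6 (3-4): L=3.9411, (cx,cy)=(0.3332,-0.9429)
solve A·x = −loads:
  F[0-1] = -317.7906 N (compression)
  F[0-2] = -1736.9302 N (compression)
  F[1-2] = +326.9259 N (tension)
  F[1-3] = -214.8036 N (compression)
  F[2-3] = +276.6882 N (tension)
  F[2-4] = +94.7491 N (tension)
  F[3-4] = -284.4022 N (compression)
  Rx@0 = +1856.4100 N
  Ry@0 = +294.4748 N
  Ry@4 = +268.1552 N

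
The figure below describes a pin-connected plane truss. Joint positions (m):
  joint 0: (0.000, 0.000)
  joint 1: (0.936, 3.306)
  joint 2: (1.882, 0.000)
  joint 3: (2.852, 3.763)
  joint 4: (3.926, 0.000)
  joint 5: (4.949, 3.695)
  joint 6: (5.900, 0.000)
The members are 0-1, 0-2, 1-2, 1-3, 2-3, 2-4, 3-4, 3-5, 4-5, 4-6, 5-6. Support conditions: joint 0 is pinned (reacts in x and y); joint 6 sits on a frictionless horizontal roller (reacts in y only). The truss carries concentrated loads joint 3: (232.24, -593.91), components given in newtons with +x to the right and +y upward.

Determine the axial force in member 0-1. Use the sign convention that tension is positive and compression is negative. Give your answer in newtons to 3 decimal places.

N=7 nodes, M=11 members, R=3 reactions → 2N=14, M+R=14
member 0 (0-1): L=3.4359, (cx,cy)=(0.2724,0.9622)
member 1 (0-2): L=1.8820, (cx,cy)=(1.0000,0.0000)
member 2 (1-2): L=3.4387, (cx,cy)=(0.2751,-0.9614)
member 3 (1-3): L=1.9697, (cx,cy)=(0.9727,0.2320)
member 4 (2-3): L=3.8860, (cx,cy)=(0.2496,0.9683)
member 5 (2-4): L=2.0440, (cx,cy)=(1.0000,0.0000)
member 6 (3-4): L=3.9133, (cx,cy)=(0.2745,-0.9616)
member 7 (3-5): L=2.0981, (cx,cy)=(0.9995,-0.0324)
member 8 (4-5): L=3.8340, (cx,cy)=(0.2668,0.9637)
member 9 (4-6): L=1.9740, (cx,cy)=(1.0000,0.0000)
member 10 (5-6): L=3.8154, (cx,cy)=(0.2493,-0.9684)
solve A·x = −loads:
  F[0-1] = -164.9359 N (compression)
  F[0-2] = +277.1708 N (tension)
  F[1-2] = +144.0864 N (tension)
  F[1-3] = -86.9421 N (compression)
  F[2-3] = -143.0550 N (compression)
  F[2-4] = +352.5182 N (tension)
  F[3-4] = -444.8201 N (compression)
  F[3-5] = -230.5579 N (compression)
  F[4-5] = +443.8303 N (tension)
  F[4-6] = +112.0126 N (tension)
  F[5-6] = -449.3954 N (compression)
  Rx@0 = -232.2400 N
  Ry@0 = +158.6981 N
  Ry@6 = +435.2119 N

-164.936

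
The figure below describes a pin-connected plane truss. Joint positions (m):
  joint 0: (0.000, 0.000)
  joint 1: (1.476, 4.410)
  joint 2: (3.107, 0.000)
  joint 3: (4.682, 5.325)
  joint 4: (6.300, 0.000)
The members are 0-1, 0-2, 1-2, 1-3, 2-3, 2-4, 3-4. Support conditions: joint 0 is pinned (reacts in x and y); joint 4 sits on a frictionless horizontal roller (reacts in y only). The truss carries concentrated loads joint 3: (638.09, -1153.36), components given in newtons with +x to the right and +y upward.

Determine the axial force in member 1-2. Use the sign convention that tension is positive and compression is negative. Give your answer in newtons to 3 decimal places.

-212.074

N=5 nodes, M=7 members, R=3 reactions → 2N=10, M+R=10
member 0 (0-1): L=4.6504, (cx,cy)=(0.3174,0.9483)
member 1 (0-2): L=3.1070, (cx,cy)=(1.0000,0.0000)
member 2 (1-2): L=4.7019, (cx,cy)=(0.3469,-0.9379)
member 3 (1-3): L=3.3340, (cx,cy)=(0.9616,0.2744)
member 4 (2-3): L=5.5530, (cx,cy)=(0.2836,0.9589)
member 5 (2-4): L=3.1930, (cx,cy)=(1.0000,0.0000)
member 6 (3-4): L=5.5654, (cx,cy)=(0.2907,-0.9568)
solve A·x = −loads:
  F[0-1] = +256.3819 N (tension)
  F[0-2] = +556.7173 N (tension)
  F[1-2] = -212.0742 N (compression)
  F[1-3] = +161.1232 N (tension)
  F[2-3] = +207.4246 N (tension)
  F[2-4] = +424.3219 N (tension)
  F[3-4] = -1459.5279 N (compression)
  Rx@0 = -638.0900 N
  Ry@0 = -243.1258 N
  Ry@4 = +1396.4858 N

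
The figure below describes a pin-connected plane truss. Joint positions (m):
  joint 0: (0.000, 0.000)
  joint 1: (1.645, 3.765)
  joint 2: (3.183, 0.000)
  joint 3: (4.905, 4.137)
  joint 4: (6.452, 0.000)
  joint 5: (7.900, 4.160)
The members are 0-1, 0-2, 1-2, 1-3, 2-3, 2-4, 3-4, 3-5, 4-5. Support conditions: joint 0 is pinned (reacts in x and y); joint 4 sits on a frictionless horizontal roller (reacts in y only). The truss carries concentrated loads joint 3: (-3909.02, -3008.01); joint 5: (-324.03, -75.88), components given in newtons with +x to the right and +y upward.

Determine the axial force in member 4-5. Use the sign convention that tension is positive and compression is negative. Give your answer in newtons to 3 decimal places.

-77.919

N=6 nodes, M=9 members, R=3 reactions → 2N=12, M+R=12
member 0 (0-1): L=4.1087, (cx,cy)=(0.4004,0.9164)
member 1 (0-2): L=3.1830, (cx,cy)=(1.0000,0.0000)
member 2 (1-2): L=4.0670, (cx,cy)=(0.3782,-0.9257)
member 3 (1-3): L=3.2812, (cx,cy)=(0.9936,0.1134)
member 4 (2-3): L=4.4811, (cx,cy)=(0.3843,0.9232)
member 5 (2-4): L=3.2690, (cx,cy)=(1.0000,0.0000)
member 6 (3-4): L=4.4168, (cx,cy)=(0.3503,-0.9367)
member 7 (3-5): L=2.9951, (cx,cy)=(1.0000,0.0077)
member 8 (4-5): L=4.4048, (cx,cy)=(0.3287,0.9444)
solve A·x = −loads:
  F[0-1] = -3731.7234 N (compression)
  F[0-2] = -2738.9728 N (compression)
  F[1-2] = +3353.4057 N (tension)
  F[1-3] = -2780.1389 N (compression)
  F[2-3] = -3362.5709 N (compression)
  F[2-4] = -178.6591 N (compression)
  F[3-4] = +436.9523 N (tension)
  F[3-5] = -298.4244 N (compression)
  F[4-5] = -77.9188 N (compression)
  Rx@0 = +4233.0500 N
  Ry@0 = +3419.5750 N
  Ry@4 = -335.6850 N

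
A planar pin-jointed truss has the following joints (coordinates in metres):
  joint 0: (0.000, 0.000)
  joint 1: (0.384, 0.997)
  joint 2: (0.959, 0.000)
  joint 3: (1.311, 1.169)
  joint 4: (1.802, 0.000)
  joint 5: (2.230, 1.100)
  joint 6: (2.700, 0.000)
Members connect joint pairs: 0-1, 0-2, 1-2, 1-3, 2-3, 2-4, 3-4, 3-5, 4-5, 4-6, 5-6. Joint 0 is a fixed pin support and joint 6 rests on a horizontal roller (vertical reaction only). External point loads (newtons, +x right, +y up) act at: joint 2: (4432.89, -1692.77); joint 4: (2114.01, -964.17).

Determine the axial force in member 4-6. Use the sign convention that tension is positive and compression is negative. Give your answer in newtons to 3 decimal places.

531.844

N=7 nodes, M=11 members, R=3 reactions → 2N=14, M+R=14
member 0 (0-1): L=1.0684, (cx,cy)=(0.3594,0.9332)
member 1 (0-2): L=0.9590, (cx,cy)=(1.0000,0.0000)
member 2 (1-2): L=1.1509, (cx,cy)=(0.4996,-0.8663)
member 3 (1-3): L=0.9428, (cx,cy)=(0.9832,0.1824)
member 4 (2-3): L=1.2208, (cx,cy)=(0.2883,0.9575)
member 5 (2-4): L=0.8430, (cx,cy)=(1.0000,0.0000)
member 6 (3-4): L=1.2679, (cx,cy)=(0.3872,-0.9220)
member 7 (3-5): L=0.9216, (cx,cy)=(0.9972,-0.0749)
member 8 (4-5): L=1.1803, (cx,cy)=(0.3626,0.9319)
member 9 (4-6): L=0.8980, (cx,cy)=(1.0000,0.0000)
member 10 (5-6): L=1.1962, (cx,cy)=(0.3929,-0.9196)
solve A·x = −loads:
  F[0-1] = -1513.3244 N (compression)
  F[0-2] = +7090.8162 N (tension)
  F[1-2] = +1367.4025 N (tension)
  F[1-3] = -1248.0097 N (compression)
  F[2-3] = +530.7879 N (tension)
  F[2-4] = +3188.0372 N (tension)
  F[3-4] = -223.9120 N (compression)
  F[3-5] = -990.0972 N (compression)
  F[4-5] = +1256.1005 N (tension)
  F[4-6] = +531.8439 N (tension)
  F[5-6] = -1353.6019 N (compression)
  Rx@0 = -6546.9000 N
  Ry@0 = +1412.1990 N
  Ry@6 = +1244.7410 N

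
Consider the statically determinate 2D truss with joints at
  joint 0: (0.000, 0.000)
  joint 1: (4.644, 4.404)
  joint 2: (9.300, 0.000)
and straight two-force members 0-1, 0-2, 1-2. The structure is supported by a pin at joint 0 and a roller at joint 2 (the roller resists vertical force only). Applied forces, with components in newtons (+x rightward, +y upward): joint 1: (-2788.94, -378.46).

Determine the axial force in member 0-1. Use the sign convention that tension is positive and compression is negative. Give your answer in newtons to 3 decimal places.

N=3 nodes, M=3 members, R=3 reactions → 2N=6, M+R=6
member 0 (0-1): L=6.4002, (cx,cy)=(0.7256,0.6881)
member 1 (0-2): L=9.3000, (cx,cy)=(1.0000,0.0000)
member 2 (1-2): L=6.4089, (cx,cy)=(0.7265,-0.6872)
solve A·x = −loads:
  F[0-1] = -2194.6713 N (compression)
  F[0-2] = -1196.4696 N (compression)
  F[1-2] = +1646.9098 N (tension)
  Rx@0 = +2788.9400 N
  Ry@0 = +1510.1722 N
  Ry@2 = -1131.7122 N

-2194.671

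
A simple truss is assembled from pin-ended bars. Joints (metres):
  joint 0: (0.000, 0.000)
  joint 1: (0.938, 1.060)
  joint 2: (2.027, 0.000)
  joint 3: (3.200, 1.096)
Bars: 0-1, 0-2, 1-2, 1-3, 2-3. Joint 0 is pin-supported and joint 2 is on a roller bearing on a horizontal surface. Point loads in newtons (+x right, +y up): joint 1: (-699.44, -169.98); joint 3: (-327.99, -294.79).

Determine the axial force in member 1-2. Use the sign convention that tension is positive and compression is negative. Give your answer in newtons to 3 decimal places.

N=4 nodes, M=5 members, R=3 reactions → 2N=8, M+R=8
member 0 (0-1): L=1.4154, (cx,cy)=(0.6627,0.7489)
member 1 (0-2): L=2.0270, (cx,cy)=(1.0000,0.0000)
member 2 (1-2): L=1.5197, (cx,cy)=(0.7166,-0.6975)
member 3 (1-3): L=2.2623, (cx,cy)=(0.9999,0.0159)
member 4 (2-3): L=1.6053, (cx,cy)=(0.7307,0.6827)
solve A·x = −loads:
  F[0-1] = -619.3706 N (compression)
  F[0-2] = -616.9757 N (compression)
  F[1-2] = +421.0136 N (tension)
  F[1-3] = -12.7074 N (compression)
  F[2-3] = -431.4929 N (compression)
  Rx@0 = +1027.4300 N
  Ry@0 = +463.8397 N
  Ry@2 = +0.9303 N

421.014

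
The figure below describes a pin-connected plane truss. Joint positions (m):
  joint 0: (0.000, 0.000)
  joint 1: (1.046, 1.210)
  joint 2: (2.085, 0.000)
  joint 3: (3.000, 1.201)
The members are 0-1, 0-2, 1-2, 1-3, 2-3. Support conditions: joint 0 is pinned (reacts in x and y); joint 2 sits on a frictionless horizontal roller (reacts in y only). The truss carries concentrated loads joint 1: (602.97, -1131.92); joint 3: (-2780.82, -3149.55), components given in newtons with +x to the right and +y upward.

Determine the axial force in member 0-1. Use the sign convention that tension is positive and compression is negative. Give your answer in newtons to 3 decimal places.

N=4 nodes, M=5 members, R=3 reactions → 2N=8, M+R=8
member 0 (0-1): L=1.5994, (cx,cy)=(0.6540,0.7565)
member 1 (0-2): L=2.0850, (cx,cy)=(1.0000,0.0000)
member 2 (1-2): L=1.5949, (cx,cy)=(0.6515,-0.7587)
member 3 (1-3): L=1.9540, (cx,cy)=(1.0000,-0.0046)
member 4 (2-3): L=1.5098, (cx,cy)=(0.6060,0.7954)
solve A·x = −loads:
  F[0-1] = -573.3722 N (compression)
  F[0-2] = -1802.8772 N (compression)
  F[1-2] = -917.9169 N (compression)
  F[1-3] = -379.9585 N (compression)
  F[2-3] = -3961.6723 N (compression)
  Rx@0 = +2177.8500 N
  Ry@0 = +433.7639 N
  Ry@2 = +3847.7061 N

-573.372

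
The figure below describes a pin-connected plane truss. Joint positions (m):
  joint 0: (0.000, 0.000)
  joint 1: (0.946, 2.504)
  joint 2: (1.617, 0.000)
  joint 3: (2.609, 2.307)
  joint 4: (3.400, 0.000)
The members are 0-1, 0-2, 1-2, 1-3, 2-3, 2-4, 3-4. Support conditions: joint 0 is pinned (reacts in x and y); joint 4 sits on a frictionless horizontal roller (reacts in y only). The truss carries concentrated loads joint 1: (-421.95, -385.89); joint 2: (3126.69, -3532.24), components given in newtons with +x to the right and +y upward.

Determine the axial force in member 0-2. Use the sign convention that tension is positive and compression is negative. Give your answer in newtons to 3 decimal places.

N=5 nodes, M=7 members, R=3 reactions → 2N=10, M+R=10
member 0 (0-1): L=2.6767, (cx,cy)=(0.3534,0.9355)
member 1 (0-2): L=1.6170, (cx,cy)=(1.0000,0.0000)
member 2 (1-2): L=2.5923, (cx,cy)=(0.2588,-0.9659)
member 3 (1-3): L=1.6746, (cx,cy)=(0.9931,-0.1176)
member 4 (2-3): L=2.5112, (cx,cy)=(0.3950,0.9187)
member 5 (2-4): L=1.7830, (cx,cy)=(1.0000,0.0000)
member 6 (3-4): L=2.4388, (cx,cy)=(0.3243,-0.9459)
solve A·x = −loads:
  F[0-1] = -2610.0598 N (compression)
  F[0-2] = +3627.1745 N (tension)
  F[1-2] = +2261.4303 N (tension)
  F[1-3] = -1093.4229 N (compression)
  F[2-3] = +1467.2049 N (tension)
  F[2-4] = +506.2490 N (tension)
  F[3-4] = -1560.8840 N (compression)
  Rx@0 = -2704.7400 N
  Ry@0 = +2441.6238 N
  Ry@4 = +1476.5062 N

3627.175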